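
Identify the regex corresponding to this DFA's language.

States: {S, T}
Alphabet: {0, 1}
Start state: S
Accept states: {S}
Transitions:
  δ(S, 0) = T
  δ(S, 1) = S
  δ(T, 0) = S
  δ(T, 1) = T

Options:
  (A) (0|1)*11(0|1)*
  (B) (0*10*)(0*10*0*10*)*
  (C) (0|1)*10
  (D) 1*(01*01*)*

Check each option against the DFA on short strings; one disagreement eliminates an option:
  (A) (0|1)*11(0|1)*: on ε the DFA stays in S and accepts (S ∈ Accept), but the regex does not match it → eliminate
  (B) (0*10*)(0*10*0*10*)*: on ε the DFA stays in S and accepts (S ∈ Accept), but the regex does not match it → eliminate
  (C) (0|1)*10: on ε the DFA stays in S and accepts (S ∈ Accept), but the regex does not match it → eliminate
  (D) 1*(01*01*)*: agrees with the DFA on every string of length ≤ 6
Only (D) is consistent with the DFA.
(D) 1*(01*01*)*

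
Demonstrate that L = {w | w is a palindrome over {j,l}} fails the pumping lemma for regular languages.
Assume L is regular with pumping length p. Idea: pumping the leading j-block breaks the symmetry.
Choose s = j^p l j^p (a palindrome of length 2p+1 ≥ p). By the pumping lemma, s = xyz with |xy| ≤ p, |y| > 0, so y = j^k with k > 0 (xy lies entirely in the first j^p). Then xy²z = j^(p+k) l j^p, which is not a palindrome since p+k ≠ p.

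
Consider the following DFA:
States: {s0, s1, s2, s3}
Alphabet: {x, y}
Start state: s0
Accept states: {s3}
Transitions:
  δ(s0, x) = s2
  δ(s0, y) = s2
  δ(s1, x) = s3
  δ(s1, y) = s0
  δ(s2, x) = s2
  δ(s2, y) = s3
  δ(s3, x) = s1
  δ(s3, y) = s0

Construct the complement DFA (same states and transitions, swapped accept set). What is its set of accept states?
Complement accept states = All states \ Original accept states
= {s0, s1, s2, s3} \ {s3}
{s0, s1, s2}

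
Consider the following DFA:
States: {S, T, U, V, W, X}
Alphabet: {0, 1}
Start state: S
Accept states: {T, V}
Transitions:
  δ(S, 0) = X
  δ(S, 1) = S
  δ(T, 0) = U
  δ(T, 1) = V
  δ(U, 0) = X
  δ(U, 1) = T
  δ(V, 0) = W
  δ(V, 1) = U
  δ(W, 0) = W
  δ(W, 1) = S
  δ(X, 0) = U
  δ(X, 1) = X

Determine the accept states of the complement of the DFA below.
Complement accept states = All states \ Original accept states
= {S, T, U, V, W, X} \ {T, V}
{S, U, W, X}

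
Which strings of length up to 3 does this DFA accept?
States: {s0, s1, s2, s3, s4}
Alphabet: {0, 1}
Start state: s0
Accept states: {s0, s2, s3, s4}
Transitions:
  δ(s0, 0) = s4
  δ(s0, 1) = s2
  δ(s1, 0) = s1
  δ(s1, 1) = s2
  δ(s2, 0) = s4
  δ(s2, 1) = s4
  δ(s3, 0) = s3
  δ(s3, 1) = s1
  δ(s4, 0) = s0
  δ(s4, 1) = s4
ε, 0, 1, 00, 01, 10, 11, 000, 001, 010, 011, 100, 101, 110, 111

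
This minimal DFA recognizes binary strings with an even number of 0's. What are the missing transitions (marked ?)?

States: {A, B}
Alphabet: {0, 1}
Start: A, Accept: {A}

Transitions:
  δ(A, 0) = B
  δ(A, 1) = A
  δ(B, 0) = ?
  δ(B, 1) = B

From the language and accept set, identify what each state tracks — A: even number of 0's so far; B: odd number of 0's so far.
Each missing δ(q, a) is the state matching the new tracked value after reading a.
δ(B, 0) = A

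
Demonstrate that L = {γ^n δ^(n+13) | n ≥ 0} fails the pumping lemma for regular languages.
Assume L is regular with pumping length p. Idea: pumping the γ-block breaks the fixed offset of 13.
Choose s = γ^p δ^(p+13) ∈ L. By the pumping lemma, s = xyz with |xy| ≤ p, |y| > 0, so y = γ^k with k ≥ 1. Then xy²z = γ^(p+k) δ^(p+13). For this to be in L we would need p+13 = (p+k)+13, i.e. k = 0, contradicting k ≥ 1. So xy²z ∉ L.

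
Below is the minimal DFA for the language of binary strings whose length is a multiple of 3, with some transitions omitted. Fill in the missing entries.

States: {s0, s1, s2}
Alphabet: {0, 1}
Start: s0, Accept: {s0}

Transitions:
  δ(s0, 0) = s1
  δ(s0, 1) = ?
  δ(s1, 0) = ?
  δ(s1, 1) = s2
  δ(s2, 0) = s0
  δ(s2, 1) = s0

From the language and accept set, identify what each state tracks — s0: length ≡ 0 (mod 3); s1: length ≡ 1 (mod 3); s2: length ≡ 2 (mod 3).
Each missing δ(q, a) is the state matching the new tracked value after reading a.
δ(s0, 1) = s1; δ(s1, 0) = s2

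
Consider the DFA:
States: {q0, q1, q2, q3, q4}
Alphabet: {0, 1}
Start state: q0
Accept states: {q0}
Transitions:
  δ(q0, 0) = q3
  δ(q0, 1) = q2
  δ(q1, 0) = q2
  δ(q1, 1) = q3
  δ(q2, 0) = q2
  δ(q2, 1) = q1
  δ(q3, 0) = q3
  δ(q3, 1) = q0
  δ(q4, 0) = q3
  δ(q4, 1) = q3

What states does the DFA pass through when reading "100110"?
read '1': q0 → q2
  read '0': q2 → q2
  read '0': q2 → q2
  read '1': q2 → q1
  read '1': q1 → q3
  read '0': q3 → q3
q0 -> q2 -> q2 -> q2 -> q1 -> q3 -> q3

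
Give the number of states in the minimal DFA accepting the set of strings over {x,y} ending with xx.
By Myhill–Nerode, count the distinguishable equivalence classes: three classes — 0, 1, or ≥2 trailing x's.
3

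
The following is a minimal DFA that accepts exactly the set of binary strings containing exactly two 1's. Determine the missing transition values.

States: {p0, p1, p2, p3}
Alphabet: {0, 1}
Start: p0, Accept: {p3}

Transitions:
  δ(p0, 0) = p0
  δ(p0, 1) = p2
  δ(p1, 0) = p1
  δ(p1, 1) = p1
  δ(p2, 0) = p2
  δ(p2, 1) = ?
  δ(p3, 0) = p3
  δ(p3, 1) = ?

From the language and accept set, identify what each state tracks — p0: zero 1's; p1: ≥ three 1's (dead); p2: one 1; p3: two 1's.
Each missing δ(q, a) is the state matching the new tracked value after reading a.
δ(p2, 1) = p3; δ(p3, 1) = p1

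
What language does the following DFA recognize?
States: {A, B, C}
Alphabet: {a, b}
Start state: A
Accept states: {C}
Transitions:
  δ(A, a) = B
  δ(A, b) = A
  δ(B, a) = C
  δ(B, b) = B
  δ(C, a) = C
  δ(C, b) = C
Testing a few strings:
  'a' → reject
  'bb' → reject
  'aaa' → accept
  'aa' → accept
State roles: A=zero a's seen; B=one a seen; C=≥ two a's seen
All strings over {a,b} containing at least two a's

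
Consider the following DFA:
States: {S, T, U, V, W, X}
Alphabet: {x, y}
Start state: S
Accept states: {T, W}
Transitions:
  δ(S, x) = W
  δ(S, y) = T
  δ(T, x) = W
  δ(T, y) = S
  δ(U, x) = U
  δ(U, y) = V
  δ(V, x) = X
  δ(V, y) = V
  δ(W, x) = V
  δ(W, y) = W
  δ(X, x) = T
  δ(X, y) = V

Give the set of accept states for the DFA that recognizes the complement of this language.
Complement accept states = All states \ Original accept states
= {S, T, U, V, W, X} \ {T, W}
{S, U, V, X}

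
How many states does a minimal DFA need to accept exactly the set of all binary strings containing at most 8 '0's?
By Myhill–Nerode, count the distinguishable equivalence classes: 10 classes — having seen 0, 1, …, 8, or >8 copies of '0'; counts 0 through 8 are accepting and >8 is dead.
10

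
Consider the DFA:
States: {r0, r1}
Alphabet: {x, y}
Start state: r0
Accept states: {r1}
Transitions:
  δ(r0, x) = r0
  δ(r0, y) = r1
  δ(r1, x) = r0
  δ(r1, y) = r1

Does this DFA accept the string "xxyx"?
Processing string "xxyx":
  r0 --x--> r0
  r0 --x--> r0
  r0 --y--> r1
  r1 --x--> r0
Final state: r0
Accept states: {r1}
No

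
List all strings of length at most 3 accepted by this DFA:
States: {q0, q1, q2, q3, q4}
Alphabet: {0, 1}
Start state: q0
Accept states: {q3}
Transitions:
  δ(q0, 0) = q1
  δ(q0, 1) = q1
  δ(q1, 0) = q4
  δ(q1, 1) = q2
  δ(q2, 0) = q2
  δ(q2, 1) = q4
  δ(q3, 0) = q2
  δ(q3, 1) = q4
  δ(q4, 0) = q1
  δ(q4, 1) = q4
None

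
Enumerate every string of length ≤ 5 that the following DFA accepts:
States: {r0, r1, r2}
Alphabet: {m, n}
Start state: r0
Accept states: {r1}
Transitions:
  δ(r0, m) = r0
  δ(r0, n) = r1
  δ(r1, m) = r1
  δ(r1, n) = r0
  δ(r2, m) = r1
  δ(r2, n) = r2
n, mn, nm, mmn, mnm, nmm, nnn, mmmn, mmnm, mnmm, mnnn, nmmm, nmnn, nnmn, nnnm, mmmmn, mmmnm, mmnmm, mmnnn, mnmmm, mnmnn, mnnmn, mnnnm, nmmmm, nmmnn, nmnmn, nmnnm, nnmmn, nnmnm, nnnmm, nnnnn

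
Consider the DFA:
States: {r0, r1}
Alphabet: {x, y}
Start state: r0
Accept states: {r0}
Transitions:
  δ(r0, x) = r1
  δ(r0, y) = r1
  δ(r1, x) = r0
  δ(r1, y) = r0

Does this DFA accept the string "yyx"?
Processing string "yyx":
  r0 --y--> r1
  r1 --y--> r0
  r0 --x--> r1
Final state: r1
Accept states: {r0}
No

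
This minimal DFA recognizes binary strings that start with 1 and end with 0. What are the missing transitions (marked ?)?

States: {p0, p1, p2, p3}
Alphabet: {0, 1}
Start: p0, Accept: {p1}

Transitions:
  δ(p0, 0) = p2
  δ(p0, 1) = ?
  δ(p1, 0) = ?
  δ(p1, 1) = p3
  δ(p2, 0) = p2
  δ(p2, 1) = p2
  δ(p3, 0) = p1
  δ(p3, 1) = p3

From the language and accept set, identify what each state tracks — p0: no input read; p1: started with 1, last symbol 0; p2: started with 0 (dead); p3: started with 1, last symbol 1.
Each missing δ(q, a) is the state matching the new tracked value after reading a.
δ(p0, 1) = p3; δ(p1, 0) = p1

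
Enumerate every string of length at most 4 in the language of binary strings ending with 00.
00, 000, 100, 0000, 0100, 1000, 1100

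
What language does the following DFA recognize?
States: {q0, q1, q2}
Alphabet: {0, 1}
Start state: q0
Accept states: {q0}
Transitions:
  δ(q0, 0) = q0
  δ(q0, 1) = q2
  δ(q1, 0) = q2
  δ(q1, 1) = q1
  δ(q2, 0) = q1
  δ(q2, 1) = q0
Testing a few strings:
  '01' → reject
  '1011' → reject
  '1' → reject
  '1001' → accept
State roles: q0=value ≡ 0 (mod 3); q1=value ≡ 2 (mod 3); q2=value ≡ 1 (mod 3)
All binary strings representing a multiple of 3 (read in base 2; leading zeros allowed and ε counts as 0)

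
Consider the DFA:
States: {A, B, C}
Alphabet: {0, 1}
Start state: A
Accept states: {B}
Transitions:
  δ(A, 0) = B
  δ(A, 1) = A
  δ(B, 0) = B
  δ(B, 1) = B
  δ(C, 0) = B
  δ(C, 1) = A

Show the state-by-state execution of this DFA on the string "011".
read '0': A → B
  read '1': B → B
  read '1': B → B
A -> B -> B -> B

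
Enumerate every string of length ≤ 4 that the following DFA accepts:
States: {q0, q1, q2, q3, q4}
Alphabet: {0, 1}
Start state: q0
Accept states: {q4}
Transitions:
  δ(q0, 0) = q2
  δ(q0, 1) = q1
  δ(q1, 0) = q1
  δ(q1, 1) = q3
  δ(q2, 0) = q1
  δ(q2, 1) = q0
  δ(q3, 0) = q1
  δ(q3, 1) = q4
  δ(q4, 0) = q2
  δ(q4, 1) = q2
111, 0011, 1011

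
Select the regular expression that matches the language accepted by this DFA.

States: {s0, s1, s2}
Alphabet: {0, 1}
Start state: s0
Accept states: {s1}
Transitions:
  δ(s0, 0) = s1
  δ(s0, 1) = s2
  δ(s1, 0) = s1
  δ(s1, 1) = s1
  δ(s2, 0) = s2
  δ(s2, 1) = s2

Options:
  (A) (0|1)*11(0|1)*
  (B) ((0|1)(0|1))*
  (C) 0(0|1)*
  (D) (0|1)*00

Check each option against the DFA on short strings; one disagreement eliminates an option:
  (A) (0|1)*11(0|1)*: on '0' the DFA goes s0 → s1 and accepts (s1 ∈ Accept), but the regex does not match it → eliminate
  (B) ((0|1)(0|1))*: on ε the DFA stays in s0 and rejects (s0 ∉ Accept), but the regex matches it → eliminate
  (C) 0(0|1)*: agrees with the DFA on every string of length ≤ 6
  (D) (0|1)*00: on '0' the DFA goes s0 → s1 and accepts (s1 ∈ Accept), but the regex does not match it → eliminate
Only (C) is consistent with the DFA.
(C) 0(0|1)*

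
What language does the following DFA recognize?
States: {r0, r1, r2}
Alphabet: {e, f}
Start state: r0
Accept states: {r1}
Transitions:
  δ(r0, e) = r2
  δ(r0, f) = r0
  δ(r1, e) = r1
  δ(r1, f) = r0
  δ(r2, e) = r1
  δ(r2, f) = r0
Testing a few strings:
  'efef' → reject
  'eef' → reject
  'fff' → reject
  'f' → reject
State roles: r0=last symbol not e; r1=two trailing e's; r2=one trailing e
All strings over {e,f} ending with ee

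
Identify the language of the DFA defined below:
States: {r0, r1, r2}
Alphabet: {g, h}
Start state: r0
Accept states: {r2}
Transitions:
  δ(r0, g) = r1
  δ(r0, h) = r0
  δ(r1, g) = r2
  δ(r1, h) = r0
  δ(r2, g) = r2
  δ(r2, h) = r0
Testing a few strings:
  'hhgh' → reject
  'hhhh' → reject
  'g' → reject
  'h' → reject
State roles: r0=last symbol not g; r1=one trailing g; r2=two trailing g's
All strings over {g,h} ending with gg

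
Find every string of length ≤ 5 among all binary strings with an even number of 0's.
ε, 1, 00, 11, 001, 010, 100, 111, 0000, 0011, 0101, 0110, 1001, 1010, 1100, 1111, 00001, 00010, 00100, 00111, 01000, 01011, 01101, 01110, 10000, 10011, 10101, 10110, 11001, 11010, 11100, 11111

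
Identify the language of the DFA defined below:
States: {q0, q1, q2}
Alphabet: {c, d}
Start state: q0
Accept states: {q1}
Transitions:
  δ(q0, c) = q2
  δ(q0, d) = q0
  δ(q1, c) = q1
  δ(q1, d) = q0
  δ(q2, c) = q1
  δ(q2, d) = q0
Testing a few strings:
  'cc' → accept
  'ccdc' → reject
  'cccd' → reject
  'c' → reject
State roles: q0=last symbol not c; q1=two trailing c's; q2=one trailing c
All strings over {c,d} ending with cc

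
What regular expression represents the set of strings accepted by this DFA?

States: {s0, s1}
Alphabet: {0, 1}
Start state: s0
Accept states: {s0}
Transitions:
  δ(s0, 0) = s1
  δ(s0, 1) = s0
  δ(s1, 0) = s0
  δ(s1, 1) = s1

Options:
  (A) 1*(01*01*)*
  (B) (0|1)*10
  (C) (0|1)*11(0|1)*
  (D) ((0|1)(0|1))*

Check each option against the DFA on short strings; one disagreement eliminates an option:
  (A) 1*(01*01*)*: agrees with the DFA on every string of length ≤ 6
  (B) (0|1)*10: on ε the DFA stays in s0 and accepts (s0 ∈ Accept), but the regex does not match it → eliminate
  (C) (0|1)*11(0|1)*: on ε the DFA stays in s0 and accepts (s0 ∈ Accept), but the regex does not match it → eliminate
  (D) ((0|1)(0|1))*: on '1' the DFA goes s0 → s0 and accepts (s0 ∈ Accept), but the regex does not match it → eliminate
Only (A) is consistent with the DFA.
(A) 1*(01*01*)*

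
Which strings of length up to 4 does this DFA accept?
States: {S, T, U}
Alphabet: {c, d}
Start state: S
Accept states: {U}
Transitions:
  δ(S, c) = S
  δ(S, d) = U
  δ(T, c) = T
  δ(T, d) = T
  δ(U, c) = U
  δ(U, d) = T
d, cd, dc, ccd, cdc, dcc, cccd, ccdc, cdcc, dccc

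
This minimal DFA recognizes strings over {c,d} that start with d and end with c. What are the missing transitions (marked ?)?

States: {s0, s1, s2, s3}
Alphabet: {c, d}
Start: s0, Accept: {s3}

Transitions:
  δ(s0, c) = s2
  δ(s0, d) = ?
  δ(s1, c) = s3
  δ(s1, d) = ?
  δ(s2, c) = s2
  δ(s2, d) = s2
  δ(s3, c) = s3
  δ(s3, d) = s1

From the language and accept set, identify what each state tracks — s0: no input read; s1: started with d, last symbol d; s2: started with c (dead); s3: started with d, last symbol c.
Each missing δ(q, a) is the state matching the new tracked value after reading a.
δ(s0, d) = s1; δ(s1, d) = s1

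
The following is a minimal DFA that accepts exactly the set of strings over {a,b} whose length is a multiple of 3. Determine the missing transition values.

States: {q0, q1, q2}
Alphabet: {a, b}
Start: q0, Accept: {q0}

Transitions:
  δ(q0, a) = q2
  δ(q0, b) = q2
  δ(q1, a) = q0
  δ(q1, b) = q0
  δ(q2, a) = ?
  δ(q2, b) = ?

From the language and accept set, identify what each state tracks — q0: length ≡ 0 (mod 3); q1: length ≡ 2 (mod 3); q2: length ≡ 1 (mod 3).
Each missing δ(q, a) is the state matching the new tracked value after reading a.
δ(q2, a) = q1; δ(q2, b) = q1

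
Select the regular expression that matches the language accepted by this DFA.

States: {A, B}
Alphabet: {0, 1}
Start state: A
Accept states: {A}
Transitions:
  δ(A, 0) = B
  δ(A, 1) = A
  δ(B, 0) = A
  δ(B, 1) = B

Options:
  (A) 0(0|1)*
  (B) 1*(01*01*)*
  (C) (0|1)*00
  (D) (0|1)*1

Check each option against the DFA on short strings; one disagreement eliminates an option:
  (A) 0(0|1)*: on ε the DFA stays in A and accepts (A ∈ Accept), but the regex does not match it → eliminate
  (B) 1*(01*01*)*: agrees with the DFA on every string of length ≤ 6
  (C) (0|1)*00: on ε the DFA stays in A and accepts (A ∈ Accept), but the regex does not match it → eliminate
  (D) (0|1)*1: on ε the DFA stays in A and accepts (A ∈ Accept), but the regex does not match it → eliminate
Only (B) is consistent with the DFA.
(B) 1*(01*01*)*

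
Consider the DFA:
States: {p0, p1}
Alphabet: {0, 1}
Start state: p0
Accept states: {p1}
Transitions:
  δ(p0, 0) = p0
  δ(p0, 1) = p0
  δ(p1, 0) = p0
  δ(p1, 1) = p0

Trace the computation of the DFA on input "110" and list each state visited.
read '1': p0 → p0
  read '1': p0 → p0
  read '0': p0 → p0
p0 -> p0 -> p0 -> p0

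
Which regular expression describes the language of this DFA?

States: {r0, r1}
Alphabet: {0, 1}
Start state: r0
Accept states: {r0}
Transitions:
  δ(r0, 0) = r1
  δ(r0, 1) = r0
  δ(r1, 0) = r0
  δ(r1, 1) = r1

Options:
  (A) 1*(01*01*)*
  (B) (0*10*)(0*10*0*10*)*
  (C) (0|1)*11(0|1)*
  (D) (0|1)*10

Check each option against the DFA on short strings; one disagreement eliminates an option:
  (A) 1*(01*01*)*: agrees with the DFA on every string of length ≤ 6
  (B) (0*10*)(0*10*0*10*)*: on ε the DFA stays in r0 and accepts (r0 ∈ Accept), but the regex does not match it → eliminate
  (C) (0|1)*11(0|1)*: on ε the DFA stays in r0 and accepts (r0 ∈ Accept), but the regex does not match it → eliminate
  (D) (0|1)*10: on ε the DFA stays in r0 and accepts (r0 ∈ Accept), but the regex does not match it → eliminate
Only (A) is consistent with the DFA.
(A) 1*(01*01*)*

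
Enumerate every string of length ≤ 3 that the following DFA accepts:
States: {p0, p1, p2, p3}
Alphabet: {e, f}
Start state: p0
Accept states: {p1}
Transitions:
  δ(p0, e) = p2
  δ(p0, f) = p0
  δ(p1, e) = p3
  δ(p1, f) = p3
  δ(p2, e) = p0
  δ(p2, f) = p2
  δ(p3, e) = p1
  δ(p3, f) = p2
None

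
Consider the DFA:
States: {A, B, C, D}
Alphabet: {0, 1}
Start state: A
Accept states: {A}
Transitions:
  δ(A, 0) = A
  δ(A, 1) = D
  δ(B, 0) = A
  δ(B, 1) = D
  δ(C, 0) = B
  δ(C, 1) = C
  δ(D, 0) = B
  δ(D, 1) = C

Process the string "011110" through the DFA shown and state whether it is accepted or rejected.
Processing string "011110":
  A --0--> A
  A --1--> D
  D --1--> C
  C --1--> C
  C --1--> C
  C --0--> B
Final state: B
Accept states: {A}
No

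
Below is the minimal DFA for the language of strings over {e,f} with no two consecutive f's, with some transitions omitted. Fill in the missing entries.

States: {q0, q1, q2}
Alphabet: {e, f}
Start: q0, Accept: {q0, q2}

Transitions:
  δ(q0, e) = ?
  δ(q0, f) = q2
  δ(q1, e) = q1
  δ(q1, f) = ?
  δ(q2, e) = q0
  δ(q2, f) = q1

From the language and accept set, identify what each state tracks — q0: last symbol not f (ok); q1: saw ff (dead); q2: last symbol f (ok).
Each missing δ(q, a) is the state matching the new tracked value after reading a.
δ(q0, e) = q0; δ(q1, f) = q1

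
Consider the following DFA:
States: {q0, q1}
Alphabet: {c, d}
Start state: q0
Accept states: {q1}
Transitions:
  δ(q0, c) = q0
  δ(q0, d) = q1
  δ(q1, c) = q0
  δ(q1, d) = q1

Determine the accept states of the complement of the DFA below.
Complement accept states = All states \ Original accept states
= {q0, q1} \ {q1}
{q0}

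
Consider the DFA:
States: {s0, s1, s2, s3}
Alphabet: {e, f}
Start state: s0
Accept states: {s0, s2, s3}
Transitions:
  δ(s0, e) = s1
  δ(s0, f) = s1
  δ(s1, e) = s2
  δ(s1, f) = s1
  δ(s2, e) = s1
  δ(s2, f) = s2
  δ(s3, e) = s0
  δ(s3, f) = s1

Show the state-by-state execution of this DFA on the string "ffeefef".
read 'f': s0 → s1
  read 'f': s1 → s1
  read 'e': s1 → s2
  read 'e': s2 → s1
  read 'f': s1 → s1
  read 'e': s1 → s2
  read 'f': s2 → s2
s0 -> s1 -> s1 -> s2 -> s1 -> s1 -> s2 -> s2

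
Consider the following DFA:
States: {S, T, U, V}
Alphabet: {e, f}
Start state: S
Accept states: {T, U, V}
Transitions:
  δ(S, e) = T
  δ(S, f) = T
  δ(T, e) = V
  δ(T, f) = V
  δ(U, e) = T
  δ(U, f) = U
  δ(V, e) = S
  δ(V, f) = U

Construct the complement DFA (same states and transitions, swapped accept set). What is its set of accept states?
Complement accept states = All states \ Original accept states
= {S, T, U, V} \ {T, U, V}
{S}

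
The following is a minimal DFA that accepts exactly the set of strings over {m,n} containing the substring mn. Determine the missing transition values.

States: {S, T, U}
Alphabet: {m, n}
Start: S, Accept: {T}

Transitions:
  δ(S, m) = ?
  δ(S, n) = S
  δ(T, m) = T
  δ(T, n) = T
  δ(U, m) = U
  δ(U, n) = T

From the language and accept set, identify what each state tracks — S: no m seen yet; T: substring mn seen; U: seen a m, waiting for n.
Each missing δ(q, a) is the state matching the new tracked value after reading a.
δ(S, m) = U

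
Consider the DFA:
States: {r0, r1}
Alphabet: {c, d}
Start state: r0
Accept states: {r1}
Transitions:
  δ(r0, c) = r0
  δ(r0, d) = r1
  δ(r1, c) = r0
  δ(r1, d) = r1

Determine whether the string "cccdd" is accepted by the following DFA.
Processing string "cccdd":
  r0 --c--> r0
  r0 --c--> r0
  r0 --c--> r0
  r0 --d--> r1
  r1 --d--> r1
Final state: r1
Accept states: {r1}
Yes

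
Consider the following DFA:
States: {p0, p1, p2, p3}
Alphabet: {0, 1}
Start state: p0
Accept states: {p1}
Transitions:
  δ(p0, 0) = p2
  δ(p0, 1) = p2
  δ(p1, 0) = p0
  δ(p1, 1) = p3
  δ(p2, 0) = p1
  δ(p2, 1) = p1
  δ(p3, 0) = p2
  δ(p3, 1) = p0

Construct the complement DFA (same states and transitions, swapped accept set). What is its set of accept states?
Complement accept states = All states \ Original accept states
= {p0, p1, p2, p3} \ {p1}
{p0, p2, p3}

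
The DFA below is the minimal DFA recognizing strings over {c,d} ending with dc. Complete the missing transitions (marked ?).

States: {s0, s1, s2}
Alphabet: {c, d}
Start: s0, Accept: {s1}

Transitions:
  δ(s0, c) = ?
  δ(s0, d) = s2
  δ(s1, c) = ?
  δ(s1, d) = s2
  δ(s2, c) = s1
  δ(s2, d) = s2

From the language and accept set, identify what each state tracks — s0: no suffix match; s1: suffix is dc; s2: one trailing d.
Each missing δ(q, a) is the state matching the new tracked value after reading a.
δ(s0, c) = s0; δ(s1, c) = s0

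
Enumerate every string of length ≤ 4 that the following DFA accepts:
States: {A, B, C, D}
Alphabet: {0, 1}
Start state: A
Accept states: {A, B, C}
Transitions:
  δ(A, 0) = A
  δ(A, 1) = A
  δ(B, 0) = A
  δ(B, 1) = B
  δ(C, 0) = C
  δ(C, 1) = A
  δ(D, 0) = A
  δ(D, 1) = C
ε, 0, 1, 00, 01, 10, 11, 000, 001, 010, 011, 100, 101, 110, 111, 0000, 0001, 0010, 0011, 0100, 0101, 0110, 0111, 1000, 1001, 1010, 1011, 1100, 1101, 1110, 1111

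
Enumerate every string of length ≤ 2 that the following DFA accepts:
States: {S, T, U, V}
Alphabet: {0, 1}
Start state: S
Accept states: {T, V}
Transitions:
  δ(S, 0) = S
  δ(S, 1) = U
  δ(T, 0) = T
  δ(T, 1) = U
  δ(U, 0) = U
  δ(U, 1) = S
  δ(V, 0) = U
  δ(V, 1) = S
None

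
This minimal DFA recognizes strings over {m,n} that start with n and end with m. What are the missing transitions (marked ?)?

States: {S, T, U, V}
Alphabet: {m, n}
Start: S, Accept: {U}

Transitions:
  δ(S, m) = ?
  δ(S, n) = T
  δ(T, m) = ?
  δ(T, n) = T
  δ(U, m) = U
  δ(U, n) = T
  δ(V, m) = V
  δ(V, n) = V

From the language and accept set, identify what each state tracks — S: no input read; T: started with n, last symbol n; U: started with n, last symbol m; V: started with m (dead).
Each missing δ(q, a) is the state matching the new tracked value after reading a.
δ(S, m) = V; δ(T, m) = U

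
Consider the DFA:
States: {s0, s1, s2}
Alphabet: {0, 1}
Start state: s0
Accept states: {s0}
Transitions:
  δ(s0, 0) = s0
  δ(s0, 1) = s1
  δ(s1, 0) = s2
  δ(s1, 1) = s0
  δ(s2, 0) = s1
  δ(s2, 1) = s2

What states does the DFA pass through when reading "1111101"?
read '1': s0 → s1
  read '1': s1 → s0
  read '1': s0 → s1
  read '1': s1 → s0
  read '1': s0 → s1
  read '0': s1 → s2
  read '1': s2 → s2
s0 -> s1 -> s0 -> s1 -> s0 -> s1 -> s2 -> s2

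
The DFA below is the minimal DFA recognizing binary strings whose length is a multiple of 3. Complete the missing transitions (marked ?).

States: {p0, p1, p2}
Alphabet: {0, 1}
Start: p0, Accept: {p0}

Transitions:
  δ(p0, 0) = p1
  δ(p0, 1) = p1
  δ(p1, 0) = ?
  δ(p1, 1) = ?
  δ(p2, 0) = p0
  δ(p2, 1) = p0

From the language and accept set, identify what each state tracks — p0: length ≡ 0 (mod 3); p1: length ≡ 1 (mod 3); p2: length ≡ 2 (mod 3).
Each missing δ(q, a) is the state matching the new tracked value after reading a.
δ(p1, 0) = p2; δ(p1, 1) = p2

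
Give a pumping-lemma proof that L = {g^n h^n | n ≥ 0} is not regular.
Assume L is regular with pumping length p. Idea: pumping the g-block changes the count balance.
Choose s = g^p h^p (length 2p ≥ p). By the pumping lemma, s = xyz with |xy| ≤ p, |y| > 0. So y = g^k for some k > 0 (since xy is entirely within the g's). Pumping gives xy²z = g^(p+k) h^p, which is not in L since p+k ≠ p.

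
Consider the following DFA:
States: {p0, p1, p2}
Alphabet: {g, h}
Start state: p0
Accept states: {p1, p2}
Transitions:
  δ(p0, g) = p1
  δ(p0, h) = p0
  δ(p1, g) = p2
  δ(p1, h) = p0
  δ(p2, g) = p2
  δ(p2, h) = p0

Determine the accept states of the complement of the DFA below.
Complement accept states = All states \ Original accept states
= {p0, p1, p2} \ {p1, p2}
{p0}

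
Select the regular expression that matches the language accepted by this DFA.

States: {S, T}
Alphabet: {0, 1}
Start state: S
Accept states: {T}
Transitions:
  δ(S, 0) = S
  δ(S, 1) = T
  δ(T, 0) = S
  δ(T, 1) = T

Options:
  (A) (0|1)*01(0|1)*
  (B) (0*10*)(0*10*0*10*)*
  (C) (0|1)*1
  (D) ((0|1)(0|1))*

Check each option against the DFA on short strings; one disagreement eliminates an option:
  (A) (0|1)*01(0|1)*: on '1' the DFA goes S → T and accepts (T ∈ Accept), but the regex does not match it → eliminate
  (B) (0*10*)(0*10*0*10*)*: on '10' the DFA goes S → T → S and rejects (S ∉ Accept), but the regex matches it → eliminate
  (C) (0|1)*1: agrees with the DFA on every string of length ≤ 6
  (D) ((0|1)(0|1))*: on ε the DFA stays in S and rejects (S ∉ Accept), but the regex matches it → eliminate
Only (C) is consistent with the DFA.
(C) (0|1)*1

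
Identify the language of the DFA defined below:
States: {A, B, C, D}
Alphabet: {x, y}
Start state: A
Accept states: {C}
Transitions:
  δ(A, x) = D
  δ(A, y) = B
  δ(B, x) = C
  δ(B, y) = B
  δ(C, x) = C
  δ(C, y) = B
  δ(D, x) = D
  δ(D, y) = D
Testing a few strings:
  'yxxy' → reject
  'xxyx' → reject
  'xy' → reject
  'y' → reject
State roles: A=no input read; B=started with y, last symbol y; C=started with y, last symbol x; D=started with x (dead)
All strings over {x,y} that start with y and end with x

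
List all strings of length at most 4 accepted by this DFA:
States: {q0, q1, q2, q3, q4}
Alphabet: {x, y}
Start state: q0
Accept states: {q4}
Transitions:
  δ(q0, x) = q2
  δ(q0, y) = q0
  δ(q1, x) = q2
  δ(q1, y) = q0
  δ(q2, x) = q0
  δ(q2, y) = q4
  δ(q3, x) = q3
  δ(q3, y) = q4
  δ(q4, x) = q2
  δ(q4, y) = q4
xy, xyy, yxy, xxxy, xyxy, xyyy, yxyy, yyxy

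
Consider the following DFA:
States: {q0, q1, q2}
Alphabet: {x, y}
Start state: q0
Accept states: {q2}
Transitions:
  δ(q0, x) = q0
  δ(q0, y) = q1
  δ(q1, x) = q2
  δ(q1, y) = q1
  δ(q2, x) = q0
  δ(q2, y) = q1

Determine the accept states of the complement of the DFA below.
Complement accept states = All states \ Original accept states
= {q0, q1, q2} \ {q2}
{q0, q1}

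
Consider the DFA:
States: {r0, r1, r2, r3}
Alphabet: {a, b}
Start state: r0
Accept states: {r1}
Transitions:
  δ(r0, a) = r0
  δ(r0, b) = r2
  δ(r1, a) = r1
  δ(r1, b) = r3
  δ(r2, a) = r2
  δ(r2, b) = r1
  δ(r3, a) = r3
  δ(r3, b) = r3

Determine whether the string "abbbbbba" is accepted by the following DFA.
Processing string "abbbbbba":
  r0 --a--> r0
  r0 --b--> r2
  r2 --b--> r1
  r1 --b--> r3
  r3 --b--> r3
  r3 --b--> r3
  r3 --b--> r3
  r3 --a--> r3
Final state: r3
Accept states: {r1}
No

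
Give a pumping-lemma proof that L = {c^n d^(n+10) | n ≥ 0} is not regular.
Assume L is regular with pumping length p. Idea: pumping the c-block breaks the fixed offset of 10.
Choose s = c^p d^(p+10) ∈ L. By the pumping lemma, s = xyz with |xy| ≤ p, |y| > 0, so y = c^k with k ≥ 1. Then xy²z = c^(p+k) d^(p+10). For this to be in L we would need p+10 = (p+k)+10, i.e. k = 0, contradicting k ≥ 1. So xy²z ∉ L.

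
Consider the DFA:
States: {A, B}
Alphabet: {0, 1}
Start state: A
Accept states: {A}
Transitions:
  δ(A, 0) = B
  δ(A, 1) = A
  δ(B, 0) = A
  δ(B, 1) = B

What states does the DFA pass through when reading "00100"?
read '0': A → B
  read '0': B → A
  read '1': A → A
  read '0': A → B
  read '0': B → A
A -> B -> A -> A -> B -> A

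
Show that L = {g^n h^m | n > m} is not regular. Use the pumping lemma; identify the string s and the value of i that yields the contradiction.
Assume L is regular with pumping length p. Idea: pumping down the g-block drops the g-count to at most the h-count.
Choose s = g^(p+1) h^p ∈ L (|s| = 2p+1 ≥ p). By the pumping lemma, s = xyz with |xy| ≤ p, |y| > 0, so y = g^k with k ≥ 1. Take i = 0: xz = g^(p+1−k) h^p. Since k ≥ 1, p+1−k ≤ p, so the number of g's is no longer strictly greater than the number of h's, hence xz ∉ L.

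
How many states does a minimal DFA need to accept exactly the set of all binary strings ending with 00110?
By Myhill–Nerode, count the distinguishable equivalence classes: 6 classes — one per longest suffix of the input that is a prefix of '00110' (lengths 0 through 5); only the length-5 class is accepting.
6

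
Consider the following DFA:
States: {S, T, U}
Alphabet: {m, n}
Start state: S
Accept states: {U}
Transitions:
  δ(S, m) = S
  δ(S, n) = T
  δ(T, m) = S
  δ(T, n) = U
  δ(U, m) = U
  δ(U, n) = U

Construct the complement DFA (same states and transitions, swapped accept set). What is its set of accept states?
Complement accept states = All states \ Original accept states
= {S, T, U} \ {U}
{S, T}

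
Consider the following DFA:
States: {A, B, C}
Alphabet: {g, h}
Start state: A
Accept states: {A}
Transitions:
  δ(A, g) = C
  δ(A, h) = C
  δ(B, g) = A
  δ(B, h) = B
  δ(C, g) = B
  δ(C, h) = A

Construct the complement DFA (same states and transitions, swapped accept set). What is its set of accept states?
Complement accept states = All states \ Original accept states
= {A, B, C} \ {A}
{B, C}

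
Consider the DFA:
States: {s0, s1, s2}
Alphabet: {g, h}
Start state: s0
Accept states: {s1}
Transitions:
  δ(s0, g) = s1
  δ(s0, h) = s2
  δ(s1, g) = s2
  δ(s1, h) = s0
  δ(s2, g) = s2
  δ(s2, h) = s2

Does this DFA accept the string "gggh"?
Processing string "gggh":
  s0 --g--> s1
  s1 --g--> s2
  s2 --g--> s2
  s2 --h--> s2
Final state: s2
Accept states: {s1}
No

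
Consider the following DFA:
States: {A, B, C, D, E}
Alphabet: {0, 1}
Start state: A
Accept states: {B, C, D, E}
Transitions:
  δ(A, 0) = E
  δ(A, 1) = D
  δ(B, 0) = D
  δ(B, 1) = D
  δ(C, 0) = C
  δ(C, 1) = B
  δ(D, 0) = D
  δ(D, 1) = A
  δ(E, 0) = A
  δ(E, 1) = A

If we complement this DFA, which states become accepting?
Complement accept states = All states \ Original accept states
= {A, B, C, D, E} \ {B, C, D, E}
{A}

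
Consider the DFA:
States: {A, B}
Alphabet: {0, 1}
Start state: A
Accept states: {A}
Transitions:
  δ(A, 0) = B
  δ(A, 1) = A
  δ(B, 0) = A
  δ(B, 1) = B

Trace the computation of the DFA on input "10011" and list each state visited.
read '1': A → A
  read '0': A → B
  read '0': B → A
  read '1': A → A
  read '1': A → A
A -> A -> B -> A -> A -> A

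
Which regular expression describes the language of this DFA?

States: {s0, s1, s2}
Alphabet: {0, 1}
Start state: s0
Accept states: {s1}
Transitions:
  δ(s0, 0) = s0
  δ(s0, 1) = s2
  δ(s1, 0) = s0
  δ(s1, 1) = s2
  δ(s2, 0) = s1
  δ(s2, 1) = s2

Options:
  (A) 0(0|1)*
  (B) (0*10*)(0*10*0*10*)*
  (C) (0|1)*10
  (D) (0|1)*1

Check each option against the DFA on short strings; one disagreement eliminates an option:
  (A) 0(0|1)*: on '0' the DFA goes s0 → s0 and rejects (s0 ∉ Accept), but the regex matches it → eliminate
  (B) (0*10*)(0*10*0*10*)*: on '1' the DFA goes s0 → s2 and rejects (s2 ∉ Accept), but the regex matches it → eliminate
  (C) (0|1)*10: agrees with the DFA on every string of length ≤ 6
  (D) (0|1)*1: on '1' the DFA goes s0 → s2 and rejects (s2 ∉ Accept), but the regex matches it → eliminate
Only (C) is consistent with the DFA.
(C) (0|1)*10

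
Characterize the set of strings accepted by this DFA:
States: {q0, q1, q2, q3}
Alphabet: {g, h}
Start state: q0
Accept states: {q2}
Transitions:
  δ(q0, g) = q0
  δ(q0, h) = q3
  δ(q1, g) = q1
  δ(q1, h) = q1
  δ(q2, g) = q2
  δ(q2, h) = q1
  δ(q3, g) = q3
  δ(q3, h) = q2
Testing a few strings:
  'g' → reject
  'hg' → reject
  'hhg' → accept
  'hghg' → accept
State roles: q0=zero h's; q1=≥ three h's (dead); q2=two h's; q3=one h
All strings over {g,h} containing exactly two h's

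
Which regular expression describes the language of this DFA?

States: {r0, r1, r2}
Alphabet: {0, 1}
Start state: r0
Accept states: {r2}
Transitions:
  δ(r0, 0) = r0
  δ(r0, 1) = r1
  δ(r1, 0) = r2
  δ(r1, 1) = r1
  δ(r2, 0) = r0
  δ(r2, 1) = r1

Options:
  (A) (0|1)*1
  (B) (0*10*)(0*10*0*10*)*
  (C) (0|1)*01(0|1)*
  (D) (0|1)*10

Check each option against the DFA on short strings; one disagreement eliminates an option:
  (A) (0|1)*1: on '1' the DFA goes r0 → r1 and rejects (r1 ∉ Accept), but the regex matches it → eliminate
  (B) (0*10*)(0*10*0*10*)*: on '1' the DFA goes r0 → r1 and rejects (r1 ∉ Accept), but the regex matches it → eliminate
  (C) (0|1)*01(0|1)*: on '01' the DFA goes r0 → r0 → r1 and rejects (r1 ∉ Accept), but the regex matches it → eliminate
  (D) (0|1)*10: agrees with the DFA on every string of length ≤ 6
Only (D) is consistent with the DFA.
(D) (0|1)*10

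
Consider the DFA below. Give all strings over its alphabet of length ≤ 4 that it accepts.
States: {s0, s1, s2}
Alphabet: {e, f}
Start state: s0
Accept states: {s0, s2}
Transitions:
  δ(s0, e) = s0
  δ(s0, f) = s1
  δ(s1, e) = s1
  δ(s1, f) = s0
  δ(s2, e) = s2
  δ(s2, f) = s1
ε, e, ee, ff, eee, eff, fef, ffe, eeee, eeff, efef, effe, feef, fefe, ffee, ffff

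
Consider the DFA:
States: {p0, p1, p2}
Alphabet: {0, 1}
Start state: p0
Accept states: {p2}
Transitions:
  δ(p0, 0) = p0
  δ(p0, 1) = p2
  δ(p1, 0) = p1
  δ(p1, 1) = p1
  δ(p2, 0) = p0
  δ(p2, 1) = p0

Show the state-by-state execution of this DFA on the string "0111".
read '0': p0 → p0
  read '1': p0 → p2
  read '1': p2 → p0
  read '1': p0 → p2
p0 -> p0 -> p2 -> p0 -> p2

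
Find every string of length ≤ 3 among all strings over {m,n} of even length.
ε, mm, mn, nm, nn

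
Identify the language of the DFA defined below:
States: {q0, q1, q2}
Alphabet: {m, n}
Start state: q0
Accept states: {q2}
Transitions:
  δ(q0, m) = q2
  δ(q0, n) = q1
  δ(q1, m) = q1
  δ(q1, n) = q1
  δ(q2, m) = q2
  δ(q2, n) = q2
Testing a few strings:
  'mmm' → accept
  'm' → accept
  'mn' → accept
  'mnn' → accept
State roles: q0=no input read; q1=started with n (dead); q2=started with m
All strings over {m,n} starting with m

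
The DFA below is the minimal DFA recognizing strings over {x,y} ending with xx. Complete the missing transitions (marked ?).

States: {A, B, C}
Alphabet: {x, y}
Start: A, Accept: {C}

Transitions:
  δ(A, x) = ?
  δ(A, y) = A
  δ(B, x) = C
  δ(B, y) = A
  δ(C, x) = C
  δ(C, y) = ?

From the language and accept set, identify what each state tracks — A: last symbol not x; B: one trailing x; C: two trailing x's.
Each missing δ(q, a) is the state matching the new tracked value after reading a.
δ(A, x) = B; δ(C, y) = A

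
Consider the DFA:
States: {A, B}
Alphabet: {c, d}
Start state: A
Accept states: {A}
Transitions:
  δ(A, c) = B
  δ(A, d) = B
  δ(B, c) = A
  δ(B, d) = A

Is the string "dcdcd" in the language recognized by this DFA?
Processing string "dcdcd":
  A --d--> B
  B --c--> A
  A --d--> B
  B --c--> A
  A --d--> B
Final state: B
Accept states: {A}
No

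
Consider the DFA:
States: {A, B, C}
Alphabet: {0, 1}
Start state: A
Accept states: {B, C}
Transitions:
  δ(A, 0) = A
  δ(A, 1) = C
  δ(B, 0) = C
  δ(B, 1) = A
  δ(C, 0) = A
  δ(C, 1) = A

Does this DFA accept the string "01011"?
Processing string "01011":
  A --0--> A
  A --1--> C
  C --0--> A
  A --1--> C
  C --1--> A
Final state: A
Accept states: {B, C}
No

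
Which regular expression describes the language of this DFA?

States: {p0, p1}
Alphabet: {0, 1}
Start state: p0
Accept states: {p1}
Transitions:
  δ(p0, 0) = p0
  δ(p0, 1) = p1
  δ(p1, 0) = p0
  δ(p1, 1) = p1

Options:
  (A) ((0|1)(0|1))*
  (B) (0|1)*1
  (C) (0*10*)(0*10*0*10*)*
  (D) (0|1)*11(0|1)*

Check each option against the DFA on short strings; one disagreement eliminates an option:
  (A) ((0|1)(0|1))*: on ε the DFA stays in p0 and rejects (p0 ∉ Accept), but the regex matches it → eliminate
  (B) (0|1)*1: agrees with the DFA on every string of length ≤ 6
  (C) (0*10*)(0*10*0*10*)*: on '10' the DFA goes p0 → p1 → p0 and rejects (p0 ∉ Accept), but the regex matches it → eliminate
  (D) (0|1)*11(0|1)*: on '1' the DFA goes p0 → p1 and accepts (p1 ∈ Accept), but the regex does not match it → eliminate
Only (B) is consistent with the DFA.
(B) (0|1)*1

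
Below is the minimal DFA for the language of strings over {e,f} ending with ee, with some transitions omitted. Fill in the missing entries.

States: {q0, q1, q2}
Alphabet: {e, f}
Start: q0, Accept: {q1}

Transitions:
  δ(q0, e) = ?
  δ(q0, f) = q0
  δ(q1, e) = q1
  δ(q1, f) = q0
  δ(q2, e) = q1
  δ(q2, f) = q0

From the language and accept set, identify what each state tracks — q0: last symbol not e; q1: two trailing e's; q2: one trailing e.
Each missing δ(q, a) is the state matching the new tracked value after reading a.
δ(q0, e) = q2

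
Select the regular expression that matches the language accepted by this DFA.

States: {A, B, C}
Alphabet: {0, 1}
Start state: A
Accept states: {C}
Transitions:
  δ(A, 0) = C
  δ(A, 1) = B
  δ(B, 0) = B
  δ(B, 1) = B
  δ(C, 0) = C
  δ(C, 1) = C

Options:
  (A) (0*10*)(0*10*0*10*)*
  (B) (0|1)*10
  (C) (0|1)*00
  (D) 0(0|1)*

Check each option against the DFA on short strings; one disagreement eliminates an option:
  (A) (0*10*)(0*10*0*10*)*: on '0' the DFA goes A → C and accepts (C ∈ Accept), but the regex does not match it → eliminate
  (B) (0|1)*10: on '0' the DFA goes A → C and accepts (C ∈ Accept), but the regex does not match it → eliminate
  (C) (0|1)*00: on '0' the DFA goes A → C and accepts (C ∈ Accept), but the regex does not match it → eliminate
  (D) 0(0|1)*: agrees with the DFA on every string of length ≤ 6
Only (D) is consistent with the DFA.
(D) 0(0|1)*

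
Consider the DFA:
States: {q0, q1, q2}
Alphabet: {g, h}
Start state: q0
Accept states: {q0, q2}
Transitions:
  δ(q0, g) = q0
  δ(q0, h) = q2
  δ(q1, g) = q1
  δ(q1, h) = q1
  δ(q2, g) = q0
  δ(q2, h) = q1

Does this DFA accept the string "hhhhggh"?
Processing string "hhhhggh":
  q0 --h--> q2
  q2 --h--> q1
  q1 --h--> q1
  q1 --h--> q1
  q1 --g--> q1
  q1 --g--> q1
  q1 --h--> q1
Final state: q1
Accept states: {q0, q2}
No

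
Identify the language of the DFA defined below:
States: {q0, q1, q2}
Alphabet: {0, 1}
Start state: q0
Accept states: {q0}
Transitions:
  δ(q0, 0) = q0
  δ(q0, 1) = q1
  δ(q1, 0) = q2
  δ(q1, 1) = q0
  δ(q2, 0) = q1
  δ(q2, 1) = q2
Testing a few strings:
  '0000' → accept
  '1' → reject
  '010' → reject
  '1111' → accept
State roles: q0=value ≡ 0 (mod 3); q1=value ≡ 1 (mod 3); q2=value ≡ 2 (mod 3)
All binary strings representing a multiple of 3 (read in base 2; leading zeros allowed and ε counts as 0)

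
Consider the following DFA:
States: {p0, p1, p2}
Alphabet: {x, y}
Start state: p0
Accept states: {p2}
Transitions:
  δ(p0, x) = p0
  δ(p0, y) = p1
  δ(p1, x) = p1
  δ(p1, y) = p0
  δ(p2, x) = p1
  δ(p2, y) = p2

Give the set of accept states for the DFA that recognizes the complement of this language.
Complement accept states = All states \ Original accept states
= {p0, p1, p2} \ {p2}
{p0, p1}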